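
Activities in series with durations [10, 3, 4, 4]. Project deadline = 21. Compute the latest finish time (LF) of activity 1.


LF(activity 1) = deadline - sum of successor durations
Successors: activities 2 through 4 with durations [3, 4, 4]
Sum of successor durations = 11
LF = 21 - 11 = 10

10


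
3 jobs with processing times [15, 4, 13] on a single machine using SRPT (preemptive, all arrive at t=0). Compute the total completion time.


Since all jobs arrive at t=0, SRPT equals SPT ordering.
SPT order: [4, 13, 15]
Completion times:
  Job 1: p=4, C=4
  Job 2: p=13, C=17
  Job 3: p=15, C=32
Total completion time = 4 + 17 + 32 = 53

53


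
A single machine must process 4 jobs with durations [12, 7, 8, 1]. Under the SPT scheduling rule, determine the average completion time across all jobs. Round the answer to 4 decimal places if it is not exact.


Sort jobs by processing time (SPT order): [1, 7, 8, 12]
Compute completion times sequentially:
  Job 1: processing = 1, completes at 1
  Job 2: processing = 7, completes at 8
  Job 3: processing = 8, completes at 16
  Job 4: processing = 12, completes at 28
Sum of completion times = 53
Average completion time = 53/4 = 13.25

13.25


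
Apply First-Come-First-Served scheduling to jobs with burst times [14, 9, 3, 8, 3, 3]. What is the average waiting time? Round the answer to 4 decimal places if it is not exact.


FCFS order (as given): [14, 9, 3, 8, 3, 3]
Waiting times:
  Job 1: wait = 0
  Job 2: wait = 14
  Job 3: wait = 23
  Job 4: wait = 26
  Job 5: wait = 34
  Job 6: wait = 37
Sum of waiting times = 134
Average waiting time = 134/6 = 22.3333

22.3333


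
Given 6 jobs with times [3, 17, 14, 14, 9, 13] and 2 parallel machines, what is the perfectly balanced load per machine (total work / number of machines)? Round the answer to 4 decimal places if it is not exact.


Total processing time = 3 + 17 + 14 + 14 + 9 + 13 = 70
Number of machines = 2
Ideal balanced load = 70 / 2 = 35.0

35.0


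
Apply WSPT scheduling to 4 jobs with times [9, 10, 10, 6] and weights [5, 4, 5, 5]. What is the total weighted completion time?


Compute p/w ratios and sort ascending (WSPT): [(6, 5), (9, 5), (10, 5), (10, 4)]
Compute weighted completion times:
  Job (p=6,w=5): C=6, w*C=5*6=30
  Job (p=9,w=5): C=15, w*C=5*15=75
  Job (p=10,w=5): C=25, w*C=5*25=125
  Job (p=10,w=4): C=35, w*C=4*35=140
Total weighted completion time = 370

370


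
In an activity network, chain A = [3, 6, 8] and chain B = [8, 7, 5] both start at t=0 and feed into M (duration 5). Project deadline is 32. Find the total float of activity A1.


Forward pass: ES(A1) = sum of predecessors on chain A = 0
EF = ES + duration = 0 + 3 = 3
Backward pass: LF(M) = deadline = 32; LS(M) = 32 - 5 = 27
LF(A1) = LS(M) - sum(successors on chain A) = 27 - 14 = 13
LS = LF - duration = 13 - 3 = 10
Total float = LS - ES = 10 - 0 = 10

10


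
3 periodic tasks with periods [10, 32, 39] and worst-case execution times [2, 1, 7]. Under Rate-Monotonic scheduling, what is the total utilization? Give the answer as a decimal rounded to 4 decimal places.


Compute individual utilizations (exact fractions):
  Task 1: C/T = 2/10 = 1/5 (approx. 0.2)
  Task 2: C/T = 1/32 (approx. 0.0313)
  Task 3: C/T = 7/39 (approx. 0.1795)
Total utilization U = 1/5 + 1/32 + 7/39 = 2563/6240
Rounded to 4 decimal places: U = 0.4107
RM (Liu & Layland) bound for 3 tasks = 0.779763; compare with U = 2563/6240 (approx. 0.410737)
U <= bound, so schedulable by RM sufficient condition.

0.4107


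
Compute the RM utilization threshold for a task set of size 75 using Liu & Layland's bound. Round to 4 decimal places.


Compute 2^(1/75) = 1.0092848012
Subtract 1: 1.0092848012 - 1 = 0.0092848012
Multiply by n: 75 * 0.0092848012 = 0.6963600900
Round to 4 dp: 0.6964

0.6964


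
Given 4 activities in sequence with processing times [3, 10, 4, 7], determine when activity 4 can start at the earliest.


Activity 4 starts after activities 1 through 3 complete.
Predecessor durations: [3, 10, 4]
ES = 3 + 10 + 4 = 17

17


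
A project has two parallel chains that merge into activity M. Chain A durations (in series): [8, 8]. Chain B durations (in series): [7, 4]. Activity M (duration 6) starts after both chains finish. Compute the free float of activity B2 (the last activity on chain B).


ES(B2) = sum of predecessors on chain B = 7
EF(B2) = ES + duration = 7 + 4 = 11
Successor of B2 is M. ES(M) = max(sum(A), sum(B)) = max(16, 11) = 16
Free float = ES(successor) - EF(current) = 16 - 11 = 5

5


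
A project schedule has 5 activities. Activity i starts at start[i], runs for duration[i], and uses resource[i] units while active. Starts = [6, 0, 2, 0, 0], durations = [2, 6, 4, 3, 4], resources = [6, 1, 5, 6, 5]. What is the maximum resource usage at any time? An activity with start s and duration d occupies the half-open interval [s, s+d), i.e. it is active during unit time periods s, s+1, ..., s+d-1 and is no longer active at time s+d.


Each activity i is active on [start_i, start_i + duration_i).
Compute total resource usage per time slot:
  t=0: active resources = [1, 6, 5], total = 12
  t=1: active resources = [1, 6, 5], total = 12
  t=2: active resources = [1, 5, 6, 5], total = 17
  t=3: active resources = [1, 5, 5], total = 11
  t=4: active resources = [1, 5], total = 6
  t=5: active resources = [1, 5], total = 6
  t=6: active resources = [6], total = 6
  t=7: active resources = [6], total = 6
Peak resource demand = 17

17


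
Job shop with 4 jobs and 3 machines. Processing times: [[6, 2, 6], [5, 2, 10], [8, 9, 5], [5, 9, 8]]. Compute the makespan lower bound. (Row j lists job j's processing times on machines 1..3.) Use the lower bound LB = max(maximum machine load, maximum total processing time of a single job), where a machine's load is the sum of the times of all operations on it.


Machine loads:
  Machine 1: 6 + 5 + 8 + 5 = 24
  Machine 2: 2 + 2 + 9 + 9 = 22
  Machine 3: 6 + 10 + 5 + 8 = 29
Max machine load = 29
Job totals:
  Job 1: 14
  Job 2: 17
  Job 3: 22
  Job 4: 22
Max job total = 22
Lower bound = max(29, 22) = 29

29


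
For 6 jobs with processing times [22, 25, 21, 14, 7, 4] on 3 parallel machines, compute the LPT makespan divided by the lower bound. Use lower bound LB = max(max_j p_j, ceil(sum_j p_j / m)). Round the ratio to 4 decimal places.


LPT order: [25, 22, 21, 14, 7, 4]
Machine loads after assignment: [29, 29, 35]
LPT makespan = 35
Lower bound = max(max_job, ceil(total/3)) = max(25, 31) = 31
Ratio = 35 / 31 = 1.129

1.129


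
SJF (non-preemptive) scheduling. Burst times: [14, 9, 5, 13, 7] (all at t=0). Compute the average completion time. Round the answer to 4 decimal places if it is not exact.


SJF order (ascending): [5, 7, 9, 13, 14]
Completion times:
  Job 1: burst=5, C=5
  Job 2: burst=7, C=12
  Job 3: burst=9, C=21
  Job 4: burst=13, C=34
  Job 5: burst=14, C=48
Average completion = 120/5 = 24.0

24.0


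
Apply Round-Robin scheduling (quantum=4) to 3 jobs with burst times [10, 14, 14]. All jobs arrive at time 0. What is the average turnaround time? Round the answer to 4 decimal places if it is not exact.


Time quantum = 4
Execution trace:
  J1 runs 4 units, time = 4
  J2 runs 4 units, time = 8
  J3 runs 4 units, time = 12
  J1 runs 4 units, time = 16
  J2 runs 4 units, time = 20
  J3 runs 4 units, time = 24
  J1 runs 2 units, time = 26
  J2 runs 4 units, time = 30
  J3 runs 4 units, time = 34
  J2 runs 2 units, time = 36
  J3 runs 2 units, time = 38
Finish times: [26, 36, 38]
Average turnaround = 100/3 = 33.3333

33.3333


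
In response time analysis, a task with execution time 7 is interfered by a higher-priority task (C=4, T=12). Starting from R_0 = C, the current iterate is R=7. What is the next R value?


R_next = C + ceil(R_prev / T_hp) * C_hp
ceil(7 / 12) = ceil(0.5833) = 1
Interference = 1 * 4 = 4
R_next = 7 + 4 = 11

11


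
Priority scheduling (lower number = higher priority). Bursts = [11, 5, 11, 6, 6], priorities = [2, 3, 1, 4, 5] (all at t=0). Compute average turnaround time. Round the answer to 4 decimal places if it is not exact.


Sort by priority (ascending = highest first):
Order: [(1, 11), (2, 11), (3, 5), (4, 6), (5, 6)]
Completion times:
  Priority 1, burst=11, C=11
  Priority 2, burst=11, C=22
  Priority 3, burst=5, C=27
  Priority 4, burst=6, C=33
  Priority 5, burst=6, C=39
Average turnaround = 132/5 = 26.4

26.4


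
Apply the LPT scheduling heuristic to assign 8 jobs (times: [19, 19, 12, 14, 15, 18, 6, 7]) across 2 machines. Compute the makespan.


Sort jobs in decreasing order (LPT): [19, 19, 18, 15, 14, 12, 7, 6]
Assign each job to the least loaded machine:
  Machine 1: jobs [19, 18, 12, 6], load = 55
  Machine 2: jobs [19, 15, 14, 7], load = 55
Makespan = max load = 55

55


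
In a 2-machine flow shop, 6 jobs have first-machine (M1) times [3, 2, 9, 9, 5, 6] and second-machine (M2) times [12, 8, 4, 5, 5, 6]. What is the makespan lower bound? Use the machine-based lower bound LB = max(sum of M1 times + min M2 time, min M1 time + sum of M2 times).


LB1 = sum(M1 times) + min(M2 times) = 34 + 4 = 38
LB2 = min(M1 times) + sum(M2 times) = 2 + 40 = 42
Lower bound = max(LB1, LB2) = max(38, 42) = 42

42


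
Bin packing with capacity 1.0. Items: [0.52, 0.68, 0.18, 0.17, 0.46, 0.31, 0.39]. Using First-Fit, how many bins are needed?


Place items sequentially using First-Fit:
  Item 0.52 -> new Bin 1
  Item 0.68 -> new Bin 2
  Item 0.18 -> Bin 1 (now 0.7)
  Item 0.17 -> Bin 1 (now 0.87)
  Item 0.46 -> new Bin 3
  Item 0.31 -> Bin 2 (now 0.99)
  Item 0.39 -> Bin 3 (now 0.85)
Total bins used = 3

3


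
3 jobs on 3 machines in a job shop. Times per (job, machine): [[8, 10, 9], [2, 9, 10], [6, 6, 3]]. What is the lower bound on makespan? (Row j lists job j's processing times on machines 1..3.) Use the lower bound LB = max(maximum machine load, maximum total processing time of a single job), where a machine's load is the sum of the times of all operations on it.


Machine loads:
  Machine 1: 8 + 2 + 6 = 16
  Machine 2: 10 + 9 + 6 = 25
  Machine 3: 9 + 10 + 3 = 22
Max machine load = 25
Job totals:
  Job 1: 27
  Job 2: 21
  Job 3: 15
Max job total = 27
Lower bound = max(25, 27) = 27

27


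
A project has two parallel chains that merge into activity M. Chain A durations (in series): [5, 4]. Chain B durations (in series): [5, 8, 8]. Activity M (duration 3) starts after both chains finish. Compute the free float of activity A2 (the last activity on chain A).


ES(A2) = sum of predecessors on chain A = 5
EF(A2) = ES + duration = 5 + 4 = 9
Successor of A2 is M. ES(M) = max(sum(A), sum(B)) = max(9, 21) = 21
Free float = ES(successor) - EF(current) = 21 - 9 = 12

12


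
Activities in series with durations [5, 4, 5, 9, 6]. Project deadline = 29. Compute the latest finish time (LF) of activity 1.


LF(activity 1) = deadline - sum of successor durations
Successors: activities 2 through 5 with durations [4, 5, 9, 6]
Sum of successor durations = 24
LF = 29 - 24 = 5

5


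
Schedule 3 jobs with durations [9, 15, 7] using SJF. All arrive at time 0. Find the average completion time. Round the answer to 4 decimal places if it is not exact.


SJF order (ascending): [7, 9, 15]
Completion times:
  Job 1: burst=7, C=7
  Job 2: burst=9, C=16
  Job 3: burst=15, C=31
Average completion = 54/3 = 18.0

18.0


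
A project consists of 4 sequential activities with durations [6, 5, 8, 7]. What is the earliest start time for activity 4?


Activity 4 starts after activities 1 through 3 complete.
Predecessor durations: [6, 5, 8]
ES = 6 + 5 + 8 = 19

19


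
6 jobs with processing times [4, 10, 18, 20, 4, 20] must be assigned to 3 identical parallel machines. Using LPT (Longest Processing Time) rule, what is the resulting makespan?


Sort jobs in decreasing order (LPT): [20, 20, 18, 10, 4, 4]
Assign each job to the least loaded machine:
  Machine 1: jobs [20, 4], load = 24
  Machine 2: jobs [20, 4], load = 24
  Machine 3: jobs [18, 10], load = 28
Makespan = max load = 28

28


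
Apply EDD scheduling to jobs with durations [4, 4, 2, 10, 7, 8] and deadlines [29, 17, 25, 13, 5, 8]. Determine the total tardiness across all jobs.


Sort by due date (EDD order): [(7, 5), (8, 8), (10, 13), (4, 17), (2, 25), (4, 29)]
Compute completion times and tardiness:
  Job 1: p=7, d=5, C=7, tardiness=max(0,7-5)=2
  Job 2: p=8, d=8, C=15, tardiness=max(0,15-8)=7
  Job 3: p=10, d=13, C=25, tardiness=max(0,25-13)=12
  Job 4: p=4, d=17, C=29, tardiness=max(0,29-17)=12
  Job 5: p=2, d=25, C=31, tardiness=max(0,31-25)=6
  Job 6: p=4, d=29, C=35, tardiness=max(0,35-29)=6
Total tardiness = 45

45


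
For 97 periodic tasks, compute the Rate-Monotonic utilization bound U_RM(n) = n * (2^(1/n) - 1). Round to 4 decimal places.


Compute 2^(1/97) = 1.0071714397
Subtract 1: 1.0071714397 - 1 = 0.0071714397
Multiply by n: 97 * 0.0071714397 = 0.6956296509
Round to 4 dp: 0.6956

0.6956


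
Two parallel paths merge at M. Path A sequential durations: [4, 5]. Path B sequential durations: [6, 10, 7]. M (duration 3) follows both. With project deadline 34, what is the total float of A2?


Forward pass: ES(A2) = sum of predecessors on chain A = 4
EF = ES + duration = 4 + 5 = 9
Backward pass: LF(M) = deadline = 34; LS(M) = 34 - 3 = 31
LF(A2) = LS(M) - sum(successors on chain A) = 31 - 0 = 31
LS = LF - duration = 31 - 5 = 26
Total float = LS - ES = 26 - 4 = 22

22


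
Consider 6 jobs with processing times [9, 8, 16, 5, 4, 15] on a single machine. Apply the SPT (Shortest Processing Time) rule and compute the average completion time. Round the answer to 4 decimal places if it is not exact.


Sort jobs by processing time (SPT order): [4, 5, 8, 9, 15, 16]
Compute completion times sequentially:
  Job 1: processing = 4, completes at 4
  Job 2: processing = 5, completes at 9
  Job 3: processing = 8, completes at 17
  Job 4: processing = 9, completes at 26
  Job 5: processing = 15, completes at 41
  Job 6: processing = 16, completes at 57
Sum of completion times = 154
Average completion time = 154/6 = 25.6667

25.6667


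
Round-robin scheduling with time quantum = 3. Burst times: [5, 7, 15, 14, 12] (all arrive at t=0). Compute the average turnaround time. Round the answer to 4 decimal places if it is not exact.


Time quantum = 3
Execution trace:
  J1 runs 3 units, time = 3
  J2 runs 3 units, time = 6
  J3 runs 3 units, time = 9
  J4 runs 3 units, time = 12
  J5 runs 3 units, time = 15
  J1 runs 2 units, time = 17
  J2 runs 3 units, time = 20
  J3 runs 3 units, time = 23
  J4 runs 3 units, time = 26
  J5 runs 3 units, time = 29
  J2 runs 1 units, time = 30
  J3 runs 3 units, time = 33
  J4 runs 3 units, time = 36
  J5 runs 3 units, time = 39
  J3 runs 3 units, time = 42
  J4 runs 3 units, time = 45
  J5 runs 3 units, time = 48
  J3 runs 3 units, time = 51
  J4 runs 2 units, time = 53
Finish times: [17, 30, 51, 53, 48]
Average turnaround = 199/5 = 39.8

39.8


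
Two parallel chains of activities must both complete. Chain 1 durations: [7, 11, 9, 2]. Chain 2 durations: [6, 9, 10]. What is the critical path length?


Path A total = 7 + 11 + 9 + 2 = 29
Path B total = 6 + 9 + 10 = 25
Critical path = longest path = max(29, 25) = 29

29


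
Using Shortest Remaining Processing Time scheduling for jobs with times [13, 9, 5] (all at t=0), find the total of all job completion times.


Since all jobs arrive at t=0, SRPT equals SPT ordering.
SPT order: [5, 9, 13]
Completion times:
  Job 1: p=5, C=5
  Job 2: p=9, C=14
  Job 3: p=13, C=27
Total completion time = 5 + 14 + 27 = 46

46


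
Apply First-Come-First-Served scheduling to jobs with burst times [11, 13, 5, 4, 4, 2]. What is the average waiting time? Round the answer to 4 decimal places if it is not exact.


FCFS order (as given): [11, 13, 5, 4, 4, 2]
Waiting times:
  Job 1: wait = 0
  Job 2: wait = 11
  Job 3: wait = 24
  Job 4: wait = 29
  Job 5: wait = 33
  Job 6: wait = 37
Sum of waiting times = 134
Average waiting time = 134/6 = 22.3333

22.3333


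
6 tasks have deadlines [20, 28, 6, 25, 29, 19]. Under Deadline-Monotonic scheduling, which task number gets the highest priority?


Sort tasks by relative deadline (ascending):
  Task 3: deadline = 6
  Task 6: deadline = 19
  Task 1: deadline = 20
  Task 4: deadline = 25
  Task 2: deadline = 28
  Task 5: deadline = 29
Priority order (highest first): [3, 6, 1, 4, 2, 5]
Highest priority task = 3

3


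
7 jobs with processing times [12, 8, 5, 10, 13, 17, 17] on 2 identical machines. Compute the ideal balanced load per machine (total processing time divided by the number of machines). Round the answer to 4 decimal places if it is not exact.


Total processing time = 12 + 8 + 5 + 10 + 13 + 17 + 17 = 82
Number of machines = 2
Ideal balanced load = 82 / 2 = 41.0

41.0


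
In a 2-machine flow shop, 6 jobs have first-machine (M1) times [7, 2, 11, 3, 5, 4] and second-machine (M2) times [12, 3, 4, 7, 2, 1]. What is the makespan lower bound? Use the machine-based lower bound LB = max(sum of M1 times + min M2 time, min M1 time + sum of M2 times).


LB1 = sum(M1 times) + min(M2 times) = 32 + 1 = 33
LB2 = min(M1 times) + sum(M2 times) = 2 + 29 = 31
Lower bound = max(LB1, LB2) = max(33, 31) = 33

33


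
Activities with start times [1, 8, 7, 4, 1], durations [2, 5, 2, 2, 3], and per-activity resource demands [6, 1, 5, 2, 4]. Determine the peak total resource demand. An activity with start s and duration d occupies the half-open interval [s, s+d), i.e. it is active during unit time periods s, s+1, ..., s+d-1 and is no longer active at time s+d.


Each activity i is active on [start_i, start_i + duration_i).
Compute total resource usage per time slot:
  t=0: active resources = [], total = 0
  t=1: active resources = [6, 4], total = 10
  t=2: active resources = [6, 4], total = 10
  t=3: active resources = [4], total = 4
  t=4: active resources = [2], total = 2
  t=5: active resources = [2], total = 2
  t=6: active resources = [], total = 0
  t=7: active resources = [5], total = 5
  t=8: active resources = [1, 5], total = 6
  t=9: active resources = [1], total = 1
  t=10: active resources = [1], total = 1
  t=11: active resources = [1], total = 1
  t=12: active resources = [1], total = 1
Peak resource demand = 10

10


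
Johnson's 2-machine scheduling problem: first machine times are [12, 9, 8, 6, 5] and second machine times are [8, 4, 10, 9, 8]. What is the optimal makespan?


Apply Johnson's rule:
  Group 1 (a <= b): [(5, 5, 8), (4, 6, 9), (3, 8, 10)]
  Group 2 (a > b): [(1, 12, 8), (2, 9, 4)]
Optimal job order: [5, 4, 3, 1, 2]
Schedule:
  Job 5: M1 done at 5, M2 done at 13
  Job 4: M1 done at 11, M2 done at 22
  Job 3: M1 done at 19, M2 done at 32
  Job 1: M1 done at 31, M2 done at 40
  Job 2: M1 done at 40, M2 done at 44
Makespan = 44

44


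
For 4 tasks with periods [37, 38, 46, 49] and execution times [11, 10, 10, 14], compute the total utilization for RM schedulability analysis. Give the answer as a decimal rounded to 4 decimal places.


Compute individual utilizations (exact fractions):
  Task 1: C/T = 11/37 (approx. 0.2973)
  Task 2: C/T = 10/38 = 5/19 (approx. 0.2632)
  Task 3: C/T = 10/46 = 5/23 (approx. 0.2174)
  Task 4: C/T = 14/49 = 2/7 (approx. 0.2857)
Total utilization U = 11/37 + 5/19 + 5/23 + 2/7 = 120377/113183
Rounded to 4 decimal places: U = 1.0636
RM (Liu & Layland) bound for 4 tasks = 0.756828; compare with U = 120377/113183 (approx. 1.063561)
U > 1, so the task set is not schedulable (processor overloaded).

1.0636


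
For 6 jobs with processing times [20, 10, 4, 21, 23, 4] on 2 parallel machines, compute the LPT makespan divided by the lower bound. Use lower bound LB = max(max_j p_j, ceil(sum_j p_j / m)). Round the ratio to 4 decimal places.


LPT order: [23, 21, 20, 10, 4, 4]
Machine loads after assignment: [41, 41]
LPT makespan = 41
Lower bound = max(max_job, ceil(total/2)) = max(23, 41) = 41
Ratio = 41 / 41 = 1.0

1.0


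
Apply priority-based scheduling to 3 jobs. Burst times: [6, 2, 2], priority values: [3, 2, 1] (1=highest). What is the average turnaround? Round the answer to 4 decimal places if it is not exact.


Sort by priority (ascending = highest first):
Order: [(1, 2), (2, 2), (3, 6)]
Completion times:
  Priority 1, burst=2, C=2
  Priority 2, burst=2, C=4
  Priority 3, burst=6, C=10
Average turnaround = 16/3 = 5.3333

5.3333


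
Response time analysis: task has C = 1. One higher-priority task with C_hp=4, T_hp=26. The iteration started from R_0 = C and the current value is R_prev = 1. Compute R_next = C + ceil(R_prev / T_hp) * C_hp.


R_next = C + ceil(R_prev / T_hp) * C_hp
ceil(1 / 26) = ceil(0.0385) = 1
Interference = 1 * 4 = 4
R_next = 1 + 4 = 5

5


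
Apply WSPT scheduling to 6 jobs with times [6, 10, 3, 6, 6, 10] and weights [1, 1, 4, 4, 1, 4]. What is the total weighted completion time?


Compute p/w ratios and sort ascending (WSPT): [(3, 4), (6, 4), (10, 4), (6, 1), (6, 1), (10, 1)]
Compute weighted completion times:
  Job (p=3,w=4): C=3, w*C=4*3=12
  Job (p=6,w=4): C=9, w*C=4*9=36
  Job (p=10,w=4): C=19, w*C=4*19=76
  Job (p=6,w=1): C=25, w*C=1*25=25
  Job (p=6,w=1): C=31, w*C=1*31=31
  Job (p=10,w=1): C=41, w*C=1*41=41
Total weighted completion time = 221

221


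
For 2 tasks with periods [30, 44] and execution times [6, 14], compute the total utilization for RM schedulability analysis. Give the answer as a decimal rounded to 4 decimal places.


Compute individual utilizations (exact fractions):
  Task 1: C/T = 6/30 = 1/5 (approx. 0.2)
  Task 2: C/T = 14/44 = 7/22 (approx. 0.3182)
Total utilization U = 1/5 + 7/22 = 57/110
Rounded to 4 decimal places: U = 0.5182
RM (Liu & Layland) bound for 2 tasks = 0.828427; compare with U = 57/110 (approx. 0.518182)
U <= bound, so schedulable by RM sufficient condition.

0.5182


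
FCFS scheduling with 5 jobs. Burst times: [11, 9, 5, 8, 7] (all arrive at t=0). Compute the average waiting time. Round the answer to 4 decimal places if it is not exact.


FCFS order (as given): [11, 9, 5, 8, 7]
Waiting times:
  Job 1: wait = 0
  Job 2: wait = 11
  Job 3: wait = 20
  Job 4: wait = 25
  Job 5: wait = 33
Sum of waiting times = 89
Average waiting time = 89/5 = 17.8

17.8


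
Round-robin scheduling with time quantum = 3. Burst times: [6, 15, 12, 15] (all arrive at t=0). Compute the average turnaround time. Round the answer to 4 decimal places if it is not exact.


Time quantum = 3
Execution trace:
  J1 runs 3 units, time = 3
  J2 runs 3 units, time = 6
  J3 runs 3 units, time = 9
  J4 runs 3 units, time = 12
  J1 runs 3 units, time = 15
  J2 runs 3 units, time = 18
  J3 runs 3 units, time = 21
  J4 runs 3 units, time = 24
  J2 runs 3 units, time = 27
  J3 runs 3 units, time = 30
  J4 runs 3 units, time = 33
  J2 runs 3 units, time = 36
  J3 runs 3 units, time = 39
  J4 runs 3 units, time = 42
  J2 runs 3 units, time = 45
  J4 runs 3 units, time = 48
Finish times: [15, 45, 39, 48]
Average turnaround = 147/4 = 36.75

36.75


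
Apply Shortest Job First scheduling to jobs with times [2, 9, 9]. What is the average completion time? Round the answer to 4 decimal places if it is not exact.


SJF order (ascending): [2, 9, 9]
Completion times:
  Job 1: burst=2, C=2
  Job 2: burst=9, C=11
  Job 3: burst=9, C=20
Average completion = 33/3 = 11.0

11.0


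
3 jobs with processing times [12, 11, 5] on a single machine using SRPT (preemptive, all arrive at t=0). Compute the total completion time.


Since all jobs arrive at t=0, SRPT equals SPT ordering.
SPT order: [5, 11, 12]
Completion times:
  Job 1: p=5, C=5
  Job 2: p=11, C=16
  Job 3: p=12, C=28
Total completion time = 5 + 16 + 28 = 49

49


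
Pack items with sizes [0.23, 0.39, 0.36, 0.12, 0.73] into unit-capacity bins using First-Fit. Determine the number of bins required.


Place items sequentially using First-Fit:
  Item 0.23 -> new Bin 1
  Item 0.39 -> Bin 1 (now 0.62)
  Item 0.36 -> Bin 1 (now 0.98)
  Item 0.12 -> new Bin 2
  Item 0.73 -> Bin 2 (now 0.85)
Total bins used = 2

2


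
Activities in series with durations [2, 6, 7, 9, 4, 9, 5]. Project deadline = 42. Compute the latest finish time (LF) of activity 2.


LF(activity 2) = deadline - sum of successor durations
Successors: activities 3 through 7 with durations [7, 9, 4, 9, 5]
Sum of successor durations = 34
LF = 42 - 34 = 8

8


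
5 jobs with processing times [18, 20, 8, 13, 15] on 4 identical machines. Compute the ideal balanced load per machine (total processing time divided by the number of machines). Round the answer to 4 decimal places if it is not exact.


Total processing time = 18 + 20 + 8 + 13 + 15 = 74
Number of machines = 4
Ideal balanced load = 74 / 4 = 18.5

18.5


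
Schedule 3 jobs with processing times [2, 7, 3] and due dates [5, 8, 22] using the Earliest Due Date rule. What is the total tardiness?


Sort by due date (EDD order): [(2, 5), (7, 8), (3, 22)]
Compute completion times and tardiness:
  Job 1: p=2, d=5, C=2, tardiness=max(0,2-5)=0
  Job 2: p=7, d=8, C=9, tardiness=max(0,9-8)=1
  Job 3: p=3, d=22, C=12, tardiness=max(0,12-22)=0
Total tardiness = 1

1


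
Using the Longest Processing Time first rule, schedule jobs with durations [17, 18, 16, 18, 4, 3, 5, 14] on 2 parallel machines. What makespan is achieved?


Sort jobs in decreasing order (LPT): [18, 18, 17, 16, 14, 5, 4, 3]
Assign each job to the least loaded machine:
  Machine 1: jobs [18, 17, 5, 4, 3], load = 47
  Machine 2: jobs [18, 16, 14], load = 48
Makespan = max load = 48

48


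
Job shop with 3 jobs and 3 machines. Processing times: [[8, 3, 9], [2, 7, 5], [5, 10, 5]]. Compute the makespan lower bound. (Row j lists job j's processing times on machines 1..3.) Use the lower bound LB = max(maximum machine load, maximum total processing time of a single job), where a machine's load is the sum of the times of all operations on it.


Machine loads:
  Machine 1: 8 + 2 + 5 = 15
  Machine 2: 3 + 7 + 10 = 20
  Machine 3: 9 + 5 + 5 = 19
Max machine load = 20
Job totals:
  Job 1: 20
  Job 2: 14
  Job 3: 20
Max job total = 20
Lower bound = max(20, 20) = 20

20


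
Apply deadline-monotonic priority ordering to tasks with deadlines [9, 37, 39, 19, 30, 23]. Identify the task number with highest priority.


Sort tasks by relative deadline (ascending):
  Task 1: deadline = 9
  Task 4: deadline = 19
  Task 6: deadline = 23
  Task 5: deadline = 30
  Task 2: deadline = 37
  Task 3: deadline = 39
Priority order (highest first): [1, 4, 6, 5, 2, 3]
Highest priority task = 1

1


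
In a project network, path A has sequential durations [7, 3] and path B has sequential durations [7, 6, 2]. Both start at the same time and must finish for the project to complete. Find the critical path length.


Path A total = 7 + 3 = 10
Path B total = 7 + 6 + 2 = 15
Critical path = longest path = max(10, 15) = 15

15


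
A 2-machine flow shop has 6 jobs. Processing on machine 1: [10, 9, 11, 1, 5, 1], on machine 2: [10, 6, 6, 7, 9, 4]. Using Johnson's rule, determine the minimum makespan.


Apply Johnson's rule:
  Group 1 (a <= b): [(4, 1, 7), (6, 1, 4), (5, 5, 9), (1, 10, 10)]
  Group 2 (a > b): [(2, 9, 6), (3, 11, 6)]
Optimal job order: [4, 6, 5, 1, 2, 3]
Schedule:
  Job 4: M1 done at 1, M2 done at 8
  Job 6: M1 done at 2, M2 done at 12
  Job 5: M1 done at 7, M2 done at 21
  Job 1: M1 done at 17, M2 done at 31
  Job 2: M1 done at 26, M2 done at 37
  Job 3: M1 done at 37, M2 done at 43
Makespan = 43

43


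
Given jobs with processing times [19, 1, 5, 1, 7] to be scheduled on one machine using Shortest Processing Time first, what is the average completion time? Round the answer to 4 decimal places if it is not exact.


Sort jobs by processing time (SPT order): [1, 1, 5, 7, 19]
Compute completion times sequentially:
  Job 1: processing = 1, completes at 1
  Job 2: processing = 1, completes at 2
  Job 3: processing = 5, completes at 7
  Job 4: processing = 7, completes at 14
  Job 5: processing = 19, completes at 33
Sum of completion times = 57
Average completion time = 57/5 = 11.4

11.4


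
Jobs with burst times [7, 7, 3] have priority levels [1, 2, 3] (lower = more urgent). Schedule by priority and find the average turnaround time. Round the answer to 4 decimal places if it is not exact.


Sort by priority (ascending = highest first):
Order: [(1, 7), (2, 7), (3, 3)]
Completion times:
  Priority 1, burst=7, C=7
  Priority 2, burst=7, C=14
  Priority 3, burst=3, C=17
Average turnaround = 38/3 = 12.6667

12.6667


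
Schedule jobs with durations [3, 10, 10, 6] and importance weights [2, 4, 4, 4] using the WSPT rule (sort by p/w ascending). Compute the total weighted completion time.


Compute p/w ratios and sort ascending (WSPT): [(3, 2), (6, 4), (10, 4), (10, 4)]
Compute weighted completion times:
  Job (p=3,w=2): C=3, w*C=2*3=6
  Job (p=6,w=4): C=9, w*C=4*9=36
  Job (p=10,w=4): C=19, w*C=4*19=76
  Job (p=10,w=4): C=29, w*C=4*29=116
Total weighted completion time = 234

234


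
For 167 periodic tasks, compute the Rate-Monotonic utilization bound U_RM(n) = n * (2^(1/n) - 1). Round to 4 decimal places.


Compute 2^(1/167) = 1.0041592075
Subtract 1: 1.0041592075 - 1 = 0.0041592075
Multiply by n: 167 * 0.0041592075 = 0.6945876525
Round to 4 dp: 0.6946

0.6946


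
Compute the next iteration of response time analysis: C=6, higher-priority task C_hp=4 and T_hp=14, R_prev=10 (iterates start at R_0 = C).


R_next = C + ceil(R_prev / T_hp) * C_hp
ceil(10 / 14) = ceil(0.7143) = 1
Interference = 1 * 4 = 4
R_next = 6 + 4 = 10
R_next = R_prev, so the iteration has converged (response time = 10).

10


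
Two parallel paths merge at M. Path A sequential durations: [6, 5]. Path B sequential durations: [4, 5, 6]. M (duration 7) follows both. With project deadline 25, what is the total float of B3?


Forward pass: ES(B3) = sum of predecessors on chain B = 9
EF = ES + duration = 9 + 6 = 15
Backward pass: LF(M) = deadline = 25; LS(M) = 25 - 7 = 18
LF(B3) = LS(M) - sum(successors on chain B) = 18 - 0 = 18
LS = LF - duration = 18 - 6 = 12
Total float = LS - ES = 12 - 9 = 3

3


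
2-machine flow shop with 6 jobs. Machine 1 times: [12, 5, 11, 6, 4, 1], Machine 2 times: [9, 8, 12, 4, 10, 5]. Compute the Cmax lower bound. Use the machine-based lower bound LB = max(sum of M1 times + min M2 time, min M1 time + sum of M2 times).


LB1 = sum(M1 times) + min(M2 times) = 39 + 4 = 43
LB2 = min(M1 times) + sum(M2 times) = 1 + 48 = 49
Lower bound = max(LB1, LB2) = max(43, 49) = 49

49


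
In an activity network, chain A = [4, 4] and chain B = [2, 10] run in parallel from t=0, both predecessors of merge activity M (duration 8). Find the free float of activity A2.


ES(A2) = sum of predecessors on chain A = 4
EF(A2) = ES + duration = 4 + 4 = 8
Successor of A2 is M. ES(M) = max(sum(A), sum(B)) = max(8, 12) = 12
Free float = ES(successor) - EF(current) = 12 - 8 = 4

4


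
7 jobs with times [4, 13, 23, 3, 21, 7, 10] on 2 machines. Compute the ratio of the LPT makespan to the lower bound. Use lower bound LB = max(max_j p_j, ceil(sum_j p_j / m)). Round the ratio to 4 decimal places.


LPT order: [23, 21, 13, 10, 7, 4, 3]
Machine loads after assignment: [40, 41]
LPT makespan = 41
Lower bound = max(max_job, ceil(total/2)) = max(23, 41) = 41
Ratio = 41 / 41 = 1.0

1.0


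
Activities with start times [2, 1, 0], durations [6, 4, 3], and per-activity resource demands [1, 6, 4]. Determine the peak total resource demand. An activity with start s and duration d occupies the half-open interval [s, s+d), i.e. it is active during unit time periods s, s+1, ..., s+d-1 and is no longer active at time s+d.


Each activity i is active on [start_i, start_i + duration_i).
Compute total resource usage per time slot:
  t=0: active resources = [4], total = 4
  t=1: active resources = [6, 4], total = 10
  t=2: active resources = [1, 6, 4], total = 11
  t=3: active resources = [1, 6], total = 7
  t=4: active resources = [1, 6], total = 7
  t=5: active resources = [1], total = 1
  t=6: active resources = [1], total = 1
  t=7: active resources = [1], total = 1
Peak resource demand = 11

11


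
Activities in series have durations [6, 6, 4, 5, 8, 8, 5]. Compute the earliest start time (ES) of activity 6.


Activity 6 starts after activities 1 through 5 complete.
Predecessor durations: [6, 6, 4, 5, 8]
ES = 6 + 6 + 4 + 5 + 8 = 29

29


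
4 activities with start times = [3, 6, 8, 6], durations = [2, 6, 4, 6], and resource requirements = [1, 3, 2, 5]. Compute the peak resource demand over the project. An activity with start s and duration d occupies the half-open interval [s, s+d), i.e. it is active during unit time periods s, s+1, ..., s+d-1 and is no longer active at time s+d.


Each activity i is active on [start_i, start_i + duration_i).
Compute total resource usage per time slot:
  t=0: active resources = [], total = 0
  t=1: active resources = [], total = 0
  t=2: active resources = [], total = 0
  t=3: active resources = [1], total = 1
  t=4: active resources = [1], total = 1
  t=5: active resources = [], total = 0
  t=6: active resources = [3, 5], total = 8
  t=7: active resources = [3, 5], total = 8
  t=8: active resources = [3, 2, 5], total = 10
  t=9: active resources = [3, 2, 5], total = 10
  t=10: active resources = [3, 2, 5], total = 10
  t=11: active resources = [3, 2, 5], total = 10
Peak resource demand = 10

10


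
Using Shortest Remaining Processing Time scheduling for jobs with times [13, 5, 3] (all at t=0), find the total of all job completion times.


Since all jobs arrive at t=0, SRPT equals SPT ordering.
SPT order: [3, 5, 13]
Completion times:
  Job 1: p=3, C=3
  Job 2: p=5, C=8
  Job 3: p=13, C=21
Total completion time = 3 + 8 + 21 = 32

32


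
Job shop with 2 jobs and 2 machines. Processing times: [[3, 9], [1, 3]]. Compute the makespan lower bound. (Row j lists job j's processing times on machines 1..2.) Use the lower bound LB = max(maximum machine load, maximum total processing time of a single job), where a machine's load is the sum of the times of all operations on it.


Machine loads:
  Machine 1: 3 + 1 = 4
  Machine 2: 9 + 3 = 12
Max machine load = 12
Job totals:
  Job 1: 12
  Job 2: 4
Max job total = 12
Lower bound = max(12, 12) = 12

12


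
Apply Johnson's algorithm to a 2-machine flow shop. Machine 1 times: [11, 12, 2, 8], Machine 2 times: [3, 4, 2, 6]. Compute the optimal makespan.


Apply Johnson's rule:
  Group 1 (a <= b): [(3, 2, 2)]
  Group 2 (a > b): [(4, 8, 6), (2, 12, 4), (1, 11, 3)]
Optimal job order: [3, 4, 2, 1]
Schedule:
  Job 3: M1 done at 2, M2 done at 4
  Job 4: M1 done at 10, M2 done at 16
  Job 2: M1 done at 22, M2 done at 26
  Job 1: M1 done at 33, M2 done at 36
Makespan = 36

36


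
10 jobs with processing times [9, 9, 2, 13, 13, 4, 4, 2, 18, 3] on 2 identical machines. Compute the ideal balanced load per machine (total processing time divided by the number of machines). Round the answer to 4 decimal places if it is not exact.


Total processing time = 9 + 9 + 2 + 13 + 13 + 4 + 4 + 2 + 18 + 3 = 77
Number of machines = 2
Ideal balanced load = 77 / 2 = 38.5

38.5


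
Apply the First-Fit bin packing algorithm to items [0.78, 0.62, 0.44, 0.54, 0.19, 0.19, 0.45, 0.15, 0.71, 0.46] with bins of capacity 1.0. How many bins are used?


Place items sequentially using First-Fit:
  Item 0.78 -> new Bin 1
  Item 0.62 -> new Bin 2
  Item 0.44 -> new Bin 3
  Item 0.54 -> Bin 3 (now 0.98)
  Item 0.19 -> Bin 1 (now 0.97)
  Item 0.19 -> Bin 2 (now 0.81)
  Item 0.45 -> new Bin 4
  Item 0.15 -> Bin 2 (now 0.96)
  Item 0.71 -> new Bin 5
  Item 0.46 -> Bin 4 (now 0.91)
Total bins used = 5

5


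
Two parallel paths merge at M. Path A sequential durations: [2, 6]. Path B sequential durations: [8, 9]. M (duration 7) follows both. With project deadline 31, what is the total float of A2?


Forward pass: ES(A2) = sum of predecessors on chain A = 2
EF = ES + duration = 2 + 6 = 8
Backward pass: LF(M) = deadline = 31; LS(M) = 31 - 7 = 24
LF(A2) = LS(M) - sum(successors on chain A) = 24 - 0 = 24
LS = LF - duration = 24 - 6 = 18
Total float = LS - ES = 18 - 2 = 16

16


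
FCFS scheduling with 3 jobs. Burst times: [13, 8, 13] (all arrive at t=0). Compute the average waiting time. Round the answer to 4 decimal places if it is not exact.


FCFS order (as given): [13, 8, 13]
Waiting times:
  Job 1: wait = 0
  Job 2: wait = 13
  Job 3: wait = 21
Sum of waiting times = 34
Average waiting time = 34/3 = 11.3333

11.3333


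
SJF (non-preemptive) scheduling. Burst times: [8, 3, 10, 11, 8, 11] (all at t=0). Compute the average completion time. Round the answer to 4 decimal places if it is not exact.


SJF order (ascending): [3, 8, 8, 10, 11, 11]
Completion times:
  Job 1: burst=3, C=3
  Job 2: burst=8, C=11
  Job 3: burst=8, C=19
  Job 4: burst=10, C=29
  Job 5: burst=11, C=40
  Job 6: burst=11, C=51
Average completion = 153/6 = 25.5

25.5


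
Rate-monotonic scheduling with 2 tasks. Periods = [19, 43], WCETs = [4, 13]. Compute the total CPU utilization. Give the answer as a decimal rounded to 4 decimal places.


Compute individual utilizations (exact fractions):
  Task 1: C/T = 4/19 (approx. 0.2105)
  Task 2: C/T = 13/43 (approx. 0.3023)
Total utilization U = 4/19 + 13/43 = 419/817
Rounded to 4 decimal places: U = 0.5129
RM (Liu & Layland) bound for 2 tasks = 0.828427; compare with U = 419/817 (approx. 0.512852)
U <= bound, so schedulable by RM sufficient condition.

0.5129


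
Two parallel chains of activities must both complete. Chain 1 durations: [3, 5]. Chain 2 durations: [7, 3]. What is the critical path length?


Path A total = 3 + 5 = 8
Path B total = 7 + 3 = 10
Critical path = longest path = max(8, 10) = 10

10


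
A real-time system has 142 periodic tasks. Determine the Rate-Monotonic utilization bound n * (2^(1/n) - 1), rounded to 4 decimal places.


Compute 2^(1/142) = 1.0048932512
Subtract 1: 1.0048932512 - 1 = 0.0048932512
Multiply by n: 142 * 0.0048932512 = 0.6948416704
Round to 4 dp: 0.6948

0.6948


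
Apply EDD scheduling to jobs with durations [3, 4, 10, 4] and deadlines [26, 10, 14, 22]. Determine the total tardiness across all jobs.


Sort by due date (EDD order): [(4, 10), (10, 14), (4, 22), (3, 26)]
Compute completion times and tardiness:
  Job 1: p=4, d=10, C=4, tardiness=max(0,4-10)=0
  Job 2: p=10, d=14, C=14, tardiness=max(0,14-14)=0
  Job 3: p=4, d=22, C=18, tardiness=max(0,18-22)=0
  Job 4: p=3, d=26, C=21, tardiness=max(0,21-26)=0
Total tardiness = 0

0


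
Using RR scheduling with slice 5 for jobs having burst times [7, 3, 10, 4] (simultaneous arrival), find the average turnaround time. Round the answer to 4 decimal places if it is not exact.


Time quantum = 5
Execution trace:
  J1 runs 5 units, time = 5
  J2 runs 3 units, time = 8
  J3 runs 5 units, time = 13
  J4 runs 4 units, time = 17
  J1 runs 2 units, time = 19
  J3 runs 5 units, time = 24
Finish times: [19, 8, 24, 17]
Average turnaround = 68/4 = 17.0

17.0


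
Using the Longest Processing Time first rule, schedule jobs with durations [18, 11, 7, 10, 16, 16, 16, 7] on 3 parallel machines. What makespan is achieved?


Sort jobs in decreasing order (LPT): [18, 16, 16, 16, 11, 10, 7, 7]
Assign each job to the least loaded machine:
  Machine 1: jobs [18, 10, 7], load = 35
  Machine 2: jobs [16, 16], load = 32
  Machine 3: jobs [16, 11, 7], load = 34
Makespan = max load = 35

35


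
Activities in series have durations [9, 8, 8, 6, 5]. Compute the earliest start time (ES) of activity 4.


Activity 4 starts after activities 1 through 3 complete.
Predecessor durations: [9, 8, 8]
ES = 9 + 8 + 8 = 25

25


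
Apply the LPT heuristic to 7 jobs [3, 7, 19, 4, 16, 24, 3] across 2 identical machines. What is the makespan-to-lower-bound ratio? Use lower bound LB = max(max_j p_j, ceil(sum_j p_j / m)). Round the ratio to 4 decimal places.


LPT order: [24, 19, 16, 7, 4, 3, 3]
Machine loads after assignment: [38, 38]
LPT makespan = 38
Lower bound = max(max_job, ceil(total/2)) = max(24, 38) = 38
Ratio = 38 / 38 = 1.0

1.0


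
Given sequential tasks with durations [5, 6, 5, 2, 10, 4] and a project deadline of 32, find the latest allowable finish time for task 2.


LF(activity 2) = deadline - sum of successor durations
Successors: activities 3 through 6 with durations [5, 2, 10, 4]
Sum of successor durations = 21
LF = 32 - 21 = 11

11
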